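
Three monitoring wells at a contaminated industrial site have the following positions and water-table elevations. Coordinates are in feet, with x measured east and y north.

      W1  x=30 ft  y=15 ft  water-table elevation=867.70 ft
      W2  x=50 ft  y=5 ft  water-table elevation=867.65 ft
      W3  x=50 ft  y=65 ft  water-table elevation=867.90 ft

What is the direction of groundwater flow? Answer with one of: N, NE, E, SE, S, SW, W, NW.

S

Three-point gradient (reference W1): Δ to W2 = (20, -10, -0.05), Δ to W3 = (20, 50, +0.20).
∂h/∂x = -0.0004167, ∂h/∂y = +0.004167 (det = 1200).
Flow = −∇h = (+0.0004167 east, -0.004167 north), which points south.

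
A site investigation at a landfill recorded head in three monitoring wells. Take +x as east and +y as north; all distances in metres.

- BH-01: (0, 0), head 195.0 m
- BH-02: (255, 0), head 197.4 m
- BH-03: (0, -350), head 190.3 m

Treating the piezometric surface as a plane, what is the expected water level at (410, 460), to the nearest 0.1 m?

∂h/∂x = (197.4 − 195.0) / (255 − 0) = +0.009412
∂h/∂y = (190.3 − 195.0) / (-350 − 0) = +0.01343
h(410, 460) = 195.0 + (+0.009412)·(410) + (+0.01343)·(460) = 195.0 +3.859 +6.177 = 205.036 m.

205.0 m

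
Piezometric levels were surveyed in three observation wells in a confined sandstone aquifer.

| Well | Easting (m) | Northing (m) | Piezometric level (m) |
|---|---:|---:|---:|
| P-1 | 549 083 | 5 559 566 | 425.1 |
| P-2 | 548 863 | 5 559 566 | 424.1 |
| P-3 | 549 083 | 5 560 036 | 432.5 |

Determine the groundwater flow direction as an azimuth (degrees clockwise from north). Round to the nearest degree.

∂h/∂x = (424.1 − 425.1) / (548863 − 549083) = +0.004545
∂h/∂y = (432.5 − 425.1) / (5560036 − 5559566) = +0.01574
Flow direction (−∇h) has components (-0.004545 E, -0.01574 N).
Azimuth = atan2(E, N) = atan2(-0.004545, -0.01574) = 196.1° ≈ 196°.

196°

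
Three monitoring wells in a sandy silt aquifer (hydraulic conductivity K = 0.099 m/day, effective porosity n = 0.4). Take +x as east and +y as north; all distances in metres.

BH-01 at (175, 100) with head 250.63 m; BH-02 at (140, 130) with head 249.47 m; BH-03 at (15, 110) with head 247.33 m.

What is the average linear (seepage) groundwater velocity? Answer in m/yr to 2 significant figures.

2.3 m/yr

Differences from BH-01: to BH-02 (Δx, Δy, Δh) = (-35, 30, -1.16); to BH-03 = (-160, 10, -3.30).
Determinant of the coordinate differences = (-35)·10 − (-160)·30 = 4450.
∂h/∂x = [(-1.16)·10 − (-3.30)·30] / 4450 = +0.01964
∂h/∂y = [(-35)·(-3.30) − (-160)·(-1.16)] / 4450 = -0.01575
|∇h| = √(0.01964² + -0.01575²) = 0.02518
Seepage velocity v = K·i/n = 0.099 × 0.02518 / 0.4 = 0.006232 m/day = 2.276 m/yr.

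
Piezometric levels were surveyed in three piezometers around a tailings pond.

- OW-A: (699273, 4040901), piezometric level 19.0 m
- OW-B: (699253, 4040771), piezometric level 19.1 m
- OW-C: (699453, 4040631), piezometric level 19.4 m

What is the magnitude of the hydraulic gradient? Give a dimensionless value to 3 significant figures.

Differences from OW-A: to OW-B (Δx, Δy, Δh) = (-20, -130, +0.1); to OW-C = (180, -270, +0.4).
Solve a·Δx + b·Δy = Δh: det = (-20)·(-270) − 180·(-130) = 28800.
∂h/∂x = [(+0.1)·(-270) − (+0.4)·(-130)] / 28800 = +0.0008681
∂h/∂y = [(-20)·(+0.4) − 180·(+0.1)] / 28800 = -0.0009028
|∇h| = √(0.0008681² + -0.0009028²) = 0.001252

0.00125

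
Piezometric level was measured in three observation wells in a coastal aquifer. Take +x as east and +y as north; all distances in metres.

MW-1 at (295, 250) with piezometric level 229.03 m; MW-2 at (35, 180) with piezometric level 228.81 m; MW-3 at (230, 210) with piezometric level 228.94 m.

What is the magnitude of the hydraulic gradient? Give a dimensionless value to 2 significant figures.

Differences from MW-1: to MW-2 (Δx, Δy, Δh) = (-260, -70, -0.22); to MW-3 = (-65, -40, -0.09).
Solve a·Δx + b·Δy = Δh: det = (-260)·(-40) − (-65)·(-70) = 5850.
∂h/∂x = [(-0.22)·(-40) − (-0.09)·(-70)] / 5850 = +0.0004274
∂h/∂y = [(-260)·(-0.09) − (-65)·(-0.22)] / 5850 = +0.001556
|∇h| = √(0.0004274² + 0.001556²) = 0.001614

0.0016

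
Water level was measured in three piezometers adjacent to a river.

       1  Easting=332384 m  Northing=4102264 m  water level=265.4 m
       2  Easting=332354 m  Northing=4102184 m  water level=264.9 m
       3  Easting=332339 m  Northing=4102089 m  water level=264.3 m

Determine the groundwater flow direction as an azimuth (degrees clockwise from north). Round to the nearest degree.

Differences from 1: to 2 (Δx, Δy, Δh) = (-30, -80, -0.5); to 3 = (-45, -175, -1.1).
Solve a·Δx + b·Δy = Δh: det = (-30)·(-175) − (-45)·(-80) = 1650.
∂h/∂x = [(-0.5)·(-175) − (-1.1)·(-80)] / 1650 = -0.0003030
∂h/∂y = [(-30)·(-1.1) − (-45)·(-0.5)] / 1650 = +0.006364
Flow direction (−∇h) has components (+0.0003030 E, -0.006364 N).
Azimuth = atan2(E, N) = atan2(+0.0003030, -0.006364) = 177.3° ≈ 177°.

177°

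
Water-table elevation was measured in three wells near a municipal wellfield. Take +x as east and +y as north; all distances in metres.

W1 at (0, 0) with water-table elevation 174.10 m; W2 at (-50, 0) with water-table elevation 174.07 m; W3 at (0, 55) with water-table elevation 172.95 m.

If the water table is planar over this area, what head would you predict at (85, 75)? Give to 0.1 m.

172.6 m

∂h/∂x = (174.07 − 174.10) / (-50 − 0) = +0.0006000
∂h/∂y = (172.95 − 174.10) / (55 − 0) = -0.02091
h(85, 75) = 174.10 + (+0.0006000)·(85) + (-0.02091)·(75) = 174.10 +0.051 -1.568 = 172.583 m.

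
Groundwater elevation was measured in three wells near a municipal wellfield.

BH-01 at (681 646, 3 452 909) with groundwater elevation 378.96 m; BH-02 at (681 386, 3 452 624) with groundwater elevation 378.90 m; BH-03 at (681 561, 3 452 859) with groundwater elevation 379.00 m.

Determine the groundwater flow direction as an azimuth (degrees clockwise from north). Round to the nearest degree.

With h = a·x + b·y + c and BH-01 as origin, the differences give:
  (-260)·a + (-285)·b = -0.06
  (-85)·a + (-50)·b = +0.04
Eliminate b (×(-50) and ×(-285), subtract): -11225·a = 14.400 → a = ∂h/∂x = -0.001283
Back-substitute: b = ∂h/∂y = +0.001381.
Flow direction (−∇h) has components (+0.001283 E, -0.001381 N).
Azimuth = atan2(E, N) = atan2(+0.001283, -0.001381) = 137.1° ≈ 137°.

137°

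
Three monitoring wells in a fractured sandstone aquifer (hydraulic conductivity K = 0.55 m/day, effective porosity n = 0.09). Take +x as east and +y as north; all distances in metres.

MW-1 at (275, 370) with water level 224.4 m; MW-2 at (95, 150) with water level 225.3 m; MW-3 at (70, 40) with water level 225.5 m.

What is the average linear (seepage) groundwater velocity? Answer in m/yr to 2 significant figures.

8.8 m/yr

Differences from MW-1: to MW-2 (Δx, Δy, Δh) = (-180, -220, +0.9); to MW-3 = (-205, -330, +1.1).
Solve a·Δx + b·Δy = Δh: det = (-180)·(-330) − (-205)·(-220) = 14300.
∂h/∂x = [(+0.9)·(-330) − (+1.1)·(-220)] / 14300 = -0.003846
∂h/∂y = [(-180)·(+1.1) − (-205)·(+0.9)] / 14300 = -0.0009441
|∇h| = √(-0.003846² + -0.0009441²) = 0.00396
Seepage velocity v = K·i/n = 0.55 × 0.00396 / 0.09 = 0.0242 m/day = 8.839 m/yr.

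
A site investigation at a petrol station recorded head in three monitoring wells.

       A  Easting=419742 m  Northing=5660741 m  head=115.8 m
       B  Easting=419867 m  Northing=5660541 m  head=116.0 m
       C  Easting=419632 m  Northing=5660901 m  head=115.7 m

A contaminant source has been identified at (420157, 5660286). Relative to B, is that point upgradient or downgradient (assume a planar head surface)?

downgradient

With h = a·x + b·y + c and A as origin, the differences give:
  125·a + (-200)·b = +0.2
  (-110)·a + 160·b = -0.1
Eliminate b (×160 and ×(-200), subtract): -2000·a = 12.00 → a = ∂h/∂x = -0.006000
Back-substitute: b = ∂h/∂y = -0.004750.
Head at (420157, 5660286) = 115.8 + (-0.006000)·(415) + (-0.004750)·(-455) = 115.47 m.
That is lower than the 116.0 m at B, so the point is downgradient.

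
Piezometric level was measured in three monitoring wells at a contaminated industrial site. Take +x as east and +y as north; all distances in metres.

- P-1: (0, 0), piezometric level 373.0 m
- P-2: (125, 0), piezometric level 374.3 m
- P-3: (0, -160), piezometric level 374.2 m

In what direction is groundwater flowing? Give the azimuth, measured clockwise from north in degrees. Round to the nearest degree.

306°

∂h/∂x = (374.3 − 373.0) / (125 − 0) = +0.01040
∂h/∂y = (374.2 − 373.0) / (-160 − 0) = -0.007500
Flow direction (−∇h) has components (-0.01040 E, +0.007500 N).
Azimuth = atan2(E, N) = atan2(-0.01040, +0.007500) = 305.8° ≈ 306°.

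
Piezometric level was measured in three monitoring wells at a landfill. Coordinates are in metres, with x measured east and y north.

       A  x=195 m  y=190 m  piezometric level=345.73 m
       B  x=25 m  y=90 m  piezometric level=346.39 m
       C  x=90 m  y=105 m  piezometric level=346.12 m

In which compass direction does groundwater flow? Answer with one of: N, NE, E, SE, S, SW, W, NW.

E

Three-point gradient (reference A): Δ to B = (-170, -100, +0.66), Δ to C = (-105, -85, +0.39).
∂h/∂x = -0.004329, ∂h/∂y = +0.0007595 (det = 3950).
Flow = −∇h = (+0.004329 east, -0.0007595 north), which points east.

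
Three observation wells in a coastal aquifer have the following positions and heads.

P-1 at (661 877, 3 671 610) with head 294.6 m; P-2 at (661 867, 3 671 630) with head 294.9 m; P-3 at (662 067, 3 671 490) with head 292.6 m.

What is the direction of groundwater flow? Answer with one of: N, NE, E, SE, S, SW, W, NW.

S

Taking P-1 as reference: P-2−P-1 = (-10, 20, +0.3); P-3−P-1 = (190, -120, -2.0).
Determinant of the coordinate differences = (-10)·(-120) − 190·20 = -2600.
∂h/∂x = [(+0.3)·(-120) − (-2.0)·20] / -2600 = -0.001538
∂h/∂y = [(-10)·(-2.0) − 190·(+0.3)] / -2600 = +0.01423
Flow = −∇h = (+0.001538 east, -0.01423 north), which points south.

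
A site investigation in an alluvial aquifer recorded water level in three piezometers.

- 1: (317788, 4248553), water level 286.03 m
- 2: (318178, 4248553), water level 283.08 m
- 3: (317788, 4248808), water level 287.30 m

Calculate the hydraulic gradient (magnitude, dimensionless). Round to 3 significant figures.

0.00906

∂h/∂x = (283.08 − 286.03) / (318178 − 317788) = -0.007564
∂h/∂y = (287.30 − 286.03) / (4248808 − 4248553) = +0.004980
|∇h| = √(-0.007564² + 0.004980²) = 0.009056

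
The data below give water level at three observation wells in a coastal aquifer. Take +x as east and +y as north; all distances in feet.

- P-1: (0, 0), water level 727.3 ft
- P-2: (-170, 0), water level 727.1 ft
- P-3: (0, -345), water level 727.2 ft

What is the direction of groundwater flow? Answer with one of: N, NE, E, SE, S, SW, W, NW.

W

∂h/∂x = (727.1 − 727.3) / (-170 − 0) = +0.001176
∂h/∂y = (727.2 − 727.3) / (-345 − 0) = +0.0002899
Flow = −∇h = (-0.001176 east, -0.0002899 north), which points west.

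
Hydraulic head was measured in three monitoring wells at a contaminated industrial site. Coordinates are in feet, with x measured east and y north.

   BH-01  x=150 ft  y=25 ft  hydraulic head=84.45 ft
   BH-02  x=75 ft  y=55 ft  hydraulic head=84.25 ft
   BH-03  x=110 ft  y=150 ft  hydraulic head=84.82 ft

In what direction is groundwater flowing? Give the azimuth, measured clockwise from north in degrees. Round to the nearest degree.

225°

Differences from BH-01: to BH-02 (Δx, Δy, Δh) = (-75, 30, -0.20); to BH-03 = (-40, 125, +0.37).
Solve a·Δx + b·Δy = Δh: det = (-75)·125 − (-40)·30 = -8175.
∂h/∂x = [(-0.20)·125 − (+0.37)·30] / -8175 = +0.004416
∂h/∂y = [(-75)·(+0.37) − (-40)·(-0.20)] / -8175 = +0.004373
Flow direction (−∇h) has components (-0.004416 E, -0.004373 N).
Azimuth = atan2(E, N) = atan2(-0.004416, -0.004373) = 225.3° ≈ 225°.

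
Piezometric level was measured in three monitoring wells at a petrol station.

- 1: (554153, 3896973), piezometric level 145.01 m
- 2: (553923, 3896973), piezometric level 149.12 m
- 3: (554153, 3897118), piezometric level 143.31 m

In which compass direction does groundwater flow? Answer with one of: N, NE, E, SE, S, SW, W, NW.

∂h/∂x = (149.12 − 145.01) / (553923 − 554153) = -0.01787
∂h/∂y = (143.31 − 145.01) / (3897118 − 3896973) = -0.01172
Flow = −∇h = (+0.01787 east, +0.01172 north), which points northeast.

NE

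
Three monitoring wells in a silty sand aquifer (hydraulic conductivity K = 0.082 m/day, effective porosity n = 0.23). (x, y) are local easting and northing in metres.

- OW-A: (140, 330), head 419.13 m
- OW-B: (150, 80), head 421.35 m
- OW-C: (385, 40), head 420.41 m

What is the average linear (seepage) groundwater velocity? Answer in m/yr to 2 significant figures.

1.4 m/yr

Differences from OW-A: to OW-B (Δx, Δy, Δh) = (10, -250, +2.22); to OW-C = (245, -290, +1.28).
Solve a·Δx + b·Δy = Δh: det = 10·(-290) − 245·(-250) = 58350.
∂h/∂x = [(+2.22)·(-290) − (+1.28)·(-250)] / 58350 = -0.005549
∂h/∂y = [10·(+1.28) − 245·(+2.22)] / 58350 = -0.009102
|∇h| = √(-0.005549² + -0.009102²) = 0.01066
Seepage velocity v = K·i/n = 0.082 × 0.01066 / 0.23 = 0.003801 m/day = 1.388 m/yr.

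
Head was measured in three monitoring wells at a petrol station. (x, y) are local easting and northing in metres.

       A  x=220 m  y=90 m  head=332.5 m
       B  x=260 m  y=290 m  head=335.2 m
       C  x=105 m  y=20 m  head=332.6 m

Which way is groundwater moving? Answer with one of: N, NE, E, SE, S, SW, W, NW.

SE

With h = a·x + b·y + c and A as origin, the differences give:
  40·a + 200·b = +2.7
  (-115)·a + (-70)·b = +0.1
Eliminate b (×(-70) and ×200, subtract): 20200·a = -209.00 → a = ∂h/∂x = -0.01035
Back-substitute: b = ∂h/∂y = +0.01557.
Flow = −∇h = (+0.01035 east, -0.01557 north), which points southeast.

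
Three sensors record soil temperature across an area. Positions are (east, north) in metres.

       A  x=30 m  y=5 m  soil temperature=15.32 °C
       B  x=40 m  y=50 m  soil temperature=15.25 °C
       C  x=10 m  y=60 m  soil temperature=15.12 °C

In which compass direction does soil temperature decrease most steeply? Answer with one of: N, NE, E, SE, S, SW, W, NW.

NW

Differences from A: to B (Δx, Δy, Δh) = (10, 45, -0.07); to C = (-20, 55, -0.20).
Determinant of the coordinate differences = 10·55 − (-20)·45 = 1450.
∂T/∂x = [(-0.07)·55 − (-0.20)·45] / 1450 = +0.003552
∂T/∂y = [10·(-0.20) − (-20)·(-0.07)] / 1450 = -0.002345
Steepest decrease is along −∇f = (-0.003552 E, +0.002345 N) → northwest.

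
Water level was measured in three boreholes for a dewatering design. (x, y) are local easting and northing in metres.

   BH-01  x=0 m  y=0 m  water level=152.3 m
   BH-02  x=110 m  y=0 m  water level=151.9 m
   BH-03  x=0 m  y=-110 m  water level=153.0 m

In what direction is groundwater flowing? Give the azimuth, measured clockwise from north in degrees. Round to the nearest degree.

030°

∂h/∂x = (151.9 − 152.3) / (110 − 0) = -0.003636
∂h/∂y = (153.0 − 152.3) / (-110 − 0) = -0.006364
Flow direction (−∇h) has components (+0.003636 E, +0.006364 N).
Azimuth = atan2(E, N) = atan2(+0.003636, +0.006364) = 29.7° ≈ 030°.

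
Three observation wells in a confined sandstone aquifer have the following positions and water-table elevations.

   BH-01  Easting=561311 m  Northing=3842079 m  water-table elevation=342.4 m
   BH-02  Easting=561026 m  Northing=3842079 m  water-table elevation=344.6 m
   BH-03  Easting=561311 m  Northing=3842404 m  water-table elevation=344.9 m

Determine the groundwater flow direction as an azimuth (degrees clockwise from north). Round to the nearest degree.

135°

∂h/∂x = (344.6 − 342.4) / (561026 − 561311) = -0.007719
∂h/∂y = (344.9 − 342.4) / (3842404 − 3842079) = +0.007692
Flow direction (−∇h) has components (+0.007719 E, -0.007692 N).
Azimuth = atan2(E, N) = atan2(+0.007719, -0.007692) = 134.9° ≈ 135°.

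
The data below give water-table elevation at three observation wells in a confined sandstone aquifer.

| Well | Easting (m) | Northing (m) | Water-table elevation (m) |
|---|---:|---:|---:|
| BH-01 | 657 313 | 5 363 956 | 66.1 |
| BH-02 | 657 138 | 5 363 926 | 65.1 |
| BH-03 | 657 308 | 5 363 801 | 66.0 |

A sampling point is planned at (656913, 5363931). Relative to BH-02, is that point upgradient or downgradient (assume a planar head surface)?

Differences from BH-01: to BH-02 (Δx, Δy, Δh) = (-175, -30, -1.0); to BH-03 = (-5, -155, -0.1).
Determinant of the coordinate differences = (-175)·(-155) − (-5)·(-30) = 26975.
∂h/∂x = [(-1.0)·(-155) − (-0.1)·(-30)] / 26975 = +0.005635
∂h/∂y = [(-175)·(-0.1) − (-5)·(-1.0)] / 26975 = +0.0004634
Head at (656913, 5363931) = 66.1 + (+0.005635)·(-400) + (+0.0004634)·(-25) = 63.83 m.
That is lower than the 65.1 m at BH-02, so the point is downgradient.

downgradient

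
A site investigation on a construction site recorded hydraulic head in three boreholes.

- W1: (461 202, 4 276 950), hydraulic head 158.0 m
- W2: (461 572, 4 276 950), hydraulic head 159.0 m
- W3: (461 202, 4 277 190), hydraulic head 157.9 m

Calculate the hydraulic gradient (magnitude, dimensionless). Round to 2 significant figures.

0.0027

∂h/∂x = (159.0 − 158.0) / (461572 − 461202) = +0.002703
∂h/∂y = (157.9 − 158.0) / (4277190 − 4276950) = -0.0004167
|∇h| = √(0.002703² + -0.0004167²) = 0.002735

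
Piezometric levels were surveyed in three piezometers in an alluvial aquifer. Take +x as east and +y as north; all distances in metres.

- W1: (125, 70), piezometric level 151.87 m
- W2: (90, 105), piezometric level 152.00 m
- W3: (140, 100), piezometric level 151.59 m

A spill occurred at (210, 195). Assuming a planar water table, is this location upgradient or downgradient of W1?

Differences from W1: to W2 (Δx, Δy, Δh) = (-35, 35, +0.13); to W3 = (15, 30, -0.28).
Determinant of the coordinate differences = (-35)·30 − 15·35 = -1575.
∂h/∂x = [(+0.13)·30 − (-0.28)·35] / -1575 = -0.008698
∂h/∂y = [(-35)·(-0.28) − 15·(+0.13)] / -1575 = -0.004984
Head at (210, 195) = 151.87 + (-0.008698)·(85) + (-0.004984)·(125) = 150.51 m.
That is lower than the 151.87 m at W1, so the point is downgradient.

downgradient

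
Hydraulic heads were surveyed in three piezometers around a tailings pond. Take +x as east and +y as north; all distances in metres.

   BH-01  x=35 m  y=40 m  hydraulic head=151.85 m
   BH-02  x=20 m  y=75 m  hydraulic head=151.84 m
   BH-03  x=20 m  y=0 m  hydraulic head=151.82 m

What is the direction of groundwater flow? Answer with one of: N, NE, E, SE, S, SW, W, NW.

W

Taking BH-01 as reference: BH-02−BH-01 = (-15, 35, -0.01); BH-03−BH-01 = (-15, -40, -0.03).
Solve a·Δx + b·Δy = Δh: det = (-15)·(-40) − (-15)·35 = 1125.
∂h/∂x = [(-0.01)·(-40) − (-0.03)·35] / 1125 = +0.001289
∂h/∂y = [(-15)·(-0.03) − (-15)·(-0.01)] / 1125 = +0.0002667
Flow = −∇h = (-0.001289 east, -0.0002667 north), which points west.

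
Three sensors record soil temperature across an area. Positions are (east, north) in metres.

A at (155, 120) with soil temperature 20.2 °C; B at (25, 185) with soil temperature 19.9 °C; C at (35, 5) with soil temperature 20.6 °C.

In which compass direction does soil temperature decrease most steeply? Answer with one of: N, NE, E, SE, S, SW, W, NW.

With T = a·x + b·y + c and A as origin, the differences give:
  (-130)·a + 65·b = -0.3
  (-120)·a + (-115)·b = +0.4
Eliminate b (×(-115) and ×65, subtract): 22750·a = 8.50 → a = ∂T/∂x = +0.0003736
Back-substitute: b = ∂T/∂y = -0.003868.
Steepest decrease is along −∇f = (-0.0003736 E, +0.003868 N) → north.

N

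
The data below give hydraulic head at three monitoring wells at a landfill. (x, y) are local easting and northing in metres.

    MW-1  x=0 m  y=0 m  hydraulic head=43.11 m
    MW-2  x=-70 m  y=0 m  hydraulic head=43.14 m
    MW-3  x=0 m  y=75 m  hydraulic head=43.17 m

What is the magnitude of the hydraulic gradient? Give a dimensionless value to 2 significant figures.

0.00091

∂h/∂x = (43.14 − 43.11) / (-70 − 0) = -0.0004286
∂h/∂y = (43.17 − 43.11) / (75 − 0) = +0.0008000
|∇h| = √(-0.0004286² + 0.0008000²) = 0.0009076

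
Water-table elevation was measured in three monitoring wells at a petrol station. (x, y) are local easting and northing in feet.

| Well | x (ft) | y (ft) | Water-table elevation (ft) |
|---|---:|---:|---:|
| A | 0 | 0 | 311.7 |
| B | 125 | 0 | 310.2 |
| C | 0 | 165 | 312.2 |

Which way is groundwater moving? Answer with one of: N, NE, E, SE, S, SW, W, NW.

E

∂h/∂x = (310.2 − 311.7) / (125 − 0) = -0.01200
∂h/∂y = (312.2 − 311.7) / (165 − 0) = +0.003030
Flow = −∇h = (+0.01200 east, -0.003030 north), which points east.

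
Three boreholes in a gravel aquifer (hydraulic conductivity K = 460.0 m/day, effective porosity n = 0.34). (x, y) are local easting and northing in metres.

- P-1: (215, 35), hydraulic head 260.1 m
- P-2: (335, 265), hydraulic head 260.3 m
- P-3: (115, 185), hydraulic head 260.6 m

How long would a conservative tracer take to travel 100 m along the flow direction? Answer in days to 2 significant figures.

26 days

Three-point gradient (reference P-1): Δ to P-2 = (120, 230, +0.2), Δ to P-3 = (-100, 150, +0.5).
∂h/∂x = -0.002073, ∂h/∂y = +0.001951 (det = 41000).
|∇h| = √(-0.002073² + 0.001951²) = 0.002847
Seepage velocity v = K·i/n = 460.0 × 0.002847 / 0.34 = 3.852 m/day.
t = 100 / 3.852 = 25.96 days.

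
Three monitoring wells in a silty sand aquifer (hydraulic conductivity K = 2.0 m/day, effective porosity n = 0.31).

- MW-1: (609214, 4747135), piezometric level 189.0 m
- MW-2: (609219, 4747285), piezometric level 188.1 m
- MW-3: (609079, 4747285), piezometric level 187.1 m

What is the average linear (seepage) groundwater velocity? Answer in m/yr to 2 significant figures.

With h = a·x + b·y + c and MW-1 as origin, the differences give:
  5·a + 150·b = -0.9
  (-135)·a + 150·b = -1.9
Eliminate b (×150 and ×150, subtract): 21000·a = 150.00 → a = ∂h/∂x = +0.007143
Back-substitute: b = ∂h/∂y = -0.006238.
|∇h| = √(0.007143² + -0.006238²) = 0.009483
Seepage velocity v = K·i/n = 2.0 × 0.009483 / 0.31 = 0.06118 m/day = 22.35 m/yr.

22 m/yr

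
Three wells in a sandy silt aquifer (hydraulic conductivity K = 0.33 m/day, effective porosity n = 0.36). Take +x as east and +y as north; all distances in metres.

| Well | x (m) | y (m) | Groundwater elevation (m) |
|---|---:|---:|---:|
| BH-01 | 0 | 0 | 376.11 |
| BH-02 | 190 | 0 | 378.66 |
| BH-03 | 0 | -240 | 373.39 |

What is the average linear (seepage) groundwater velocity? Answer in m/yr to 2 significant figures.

∂h/∂x = (378.66 − 376.11) / (190 − 0) = +0.01342
∂h/∂y = (373.39 − 376.11) / (-240 − 0) = +0.01133
|∇h| = √(0.01342² + 0.01133²) = 0.01756
Seepage velocity v = K·i/n = 0.33 × 0.01756 / 0.36 = 0.0161 m/day = 5.881 m/yr.

5.9 m/yr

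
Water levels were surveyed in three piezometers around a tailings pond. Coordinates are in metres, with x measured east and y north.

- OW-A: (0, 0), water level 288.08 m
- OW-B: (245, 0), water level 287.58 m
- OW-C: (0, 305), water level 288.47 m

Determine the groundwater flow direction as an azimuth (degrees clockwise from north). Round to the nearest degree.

122°

∂h/∂x = (287.58 − 288.08) / (245 − 0) = -0.002041
∂h/∂y = (288.47 − 288.08) / (305 − 0) = +0.001279
Flow direction (−∇h) has components (+0.002041 E, -0.001279 N).
Azimuth = atan2(E, N) = atan2(+0.002041, -0.001279) = 122.1° ≈ 122°.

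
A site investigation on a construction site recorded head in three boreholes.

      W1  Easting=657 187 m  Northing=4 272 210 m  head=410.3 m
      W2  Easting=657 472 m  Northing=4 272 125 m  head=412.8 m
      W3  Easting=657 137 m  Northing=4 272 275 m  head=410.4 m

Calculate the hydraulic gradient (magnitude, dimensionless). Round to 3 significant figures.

With h = a·x + b·y + c and W1 as origin, the differences give:
  285·a + (-85)·b = +2.5
  (-50)·a + 65·b = +0.1
Eliminate b (×65 and ×(-85), subtract): 14275·a = 171.00 → a = ∂h/∂x = +0.01198
Back-substitute: b = ∂h/∂y = +0.01075.
|∇h| = √(0.01198² + 0.01075²) = 0.0161

0.0161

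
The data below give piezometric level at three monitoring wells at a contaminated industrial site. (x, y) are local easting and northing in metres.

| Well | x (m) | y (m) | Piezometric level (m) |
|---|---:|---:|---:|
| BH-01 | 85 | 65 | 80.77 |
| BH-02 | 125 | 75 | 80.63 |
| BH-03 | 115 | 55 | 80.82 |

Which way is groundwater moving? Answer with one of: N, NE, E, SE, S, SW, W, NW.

Differences from BH-01: to BH-02 (Δx, Δy, Δh) = (40, 10, -0.14); to BH-03 = (30, -10, +0.05).
Determinant of the coordinate differences = 40·(-10) − 30·10 = -700.
∂h/∂x = [(-0.14)·(-10) − (+0.05)·10] / -700 = -0.001286
∂h/∂y = [40·(+0.05) − 30·(-0.14)] / -700 = -0.008857
Flow = −∇h = (+0.001286 east, +0.008857 north), which points north.

N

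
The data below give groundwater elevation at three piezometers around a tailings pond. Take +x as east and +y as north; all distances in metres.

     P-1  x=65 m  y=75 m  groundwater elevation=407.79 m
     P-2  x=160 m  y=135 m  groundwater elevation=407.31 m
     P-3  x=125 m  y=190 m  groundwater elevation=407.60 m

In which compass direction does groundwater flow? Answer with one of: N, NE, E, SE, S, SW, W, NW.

Taking P-1 as reference: P-2−P-1 = (95, 60, -0.48); P-3−P-1 = (60, 115, -0.19).
Determinant of the coordinate differences = 95·115 − 60·60 = 7325.
∂h/∂x = [(-0.48)·115 − (-0.19)·60] / 7325 = -0.005980
∂h/∂y = [95·(-0.19) − 60·(-0.48)] / 7325 = +0.001468
Flow = −∇h = (+0.005980 east, -0.001468 north), which points east.

E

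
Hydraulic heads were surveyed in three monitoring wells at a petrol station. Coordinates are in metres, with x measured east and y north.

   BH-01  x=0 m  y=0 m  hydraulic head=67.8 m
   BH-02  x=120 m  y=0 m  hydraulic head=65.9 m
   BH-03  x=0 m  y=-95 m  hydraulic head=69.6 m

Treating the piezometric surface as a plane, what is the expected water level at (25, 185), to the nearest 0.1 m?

63.9 m

∂h/∂x = (65.9 − 67.8) / (120 − 0) = -0.01583
∂h/∂y = (69.6 − 67.8) / (-95 − 0) = -0.01895
h(25, 185) = 67.8 + (-0.01583)·(25) + (-0.01895)·(185) = 67.8 -0.396 -3.505 = 63.899 m.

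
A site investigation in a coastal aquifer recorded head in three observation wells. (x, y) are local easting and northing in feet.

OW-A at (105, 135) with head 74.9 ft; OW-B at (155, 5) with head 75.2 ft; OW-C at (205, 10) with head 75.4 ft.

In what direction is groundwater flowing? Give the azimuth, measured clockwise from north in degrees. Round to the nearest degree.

Taking OW-A as reference: OW-B−OW-A = (50, -130, +0.3); OW-C−OW-A = (100, -125, +0.5).
Solve a·Δx + b·Δy = Δh: det = 50·(-125) − 100·(-130) = 6750.
∂h/∂x = [(+0.3)·(-125) − (+0.5)·(-130)] / 6750 = +0.004074
∂h/∂y = [50·(+0.5) − 100·(+0.3)] / 6750 = -0.0007407
Flow direction (−∇h) has components (-0.004074 E, +0.0007407 N).
Azimuth = atan2(E, N) = atan2(-0.004074, +0.0007407) = 280.3° ≈ 280°.

280°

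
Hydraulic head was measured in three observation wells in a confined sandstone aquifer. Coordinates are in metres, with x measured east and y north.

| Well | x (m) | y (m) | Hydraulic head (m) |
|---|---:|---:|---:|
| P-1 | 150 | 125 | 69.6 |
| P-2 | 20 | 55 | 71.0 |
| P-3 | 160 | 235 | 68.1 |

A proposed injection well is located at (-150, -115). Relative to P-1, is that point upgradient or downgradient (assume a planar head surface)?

Differences from P-1: to P-2 (Δx, Δy, Δh) = (-130, -70, +1.4); to P-3 = (10, 110, -1.5).
Determinant of the coordinate differences = (-130)·110 − 10·(-70) = -13600.
∂h/∂x = [(+1.4)·110 − (-1.5)·(-70)] / -13600 = -0.003603
∂h/∂y = [(-130)·(-1.5) − 10·(+1.4)] / -13600 = -0.01331
Head at (-150, -115) = 69.6 + (-0.003603)·(-300) + (-0.01331)·(-240) = 73.88 m.
That is higher than the 69.6 m at P-1, so the point is upgradient.

upgradient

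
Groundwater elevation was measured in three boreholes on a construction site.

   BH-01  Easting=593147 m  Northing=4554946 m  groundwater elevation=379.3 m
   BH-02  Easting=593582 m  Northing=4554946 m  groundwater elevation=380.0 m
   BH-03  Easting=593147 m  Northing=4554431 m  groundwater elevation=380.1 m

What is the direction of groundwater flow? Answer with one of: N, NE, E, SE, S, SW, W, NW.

NW

∂h/∂x = (380.0 − 379.3) / (593582 − 593147) = +0.001609
∂h/∂y = (380.1 − 379.3) / (4554431 − 4554946) = -0.001553
Flow = −∇h = (-0.001609 east, +0.001553 north), which points northwest.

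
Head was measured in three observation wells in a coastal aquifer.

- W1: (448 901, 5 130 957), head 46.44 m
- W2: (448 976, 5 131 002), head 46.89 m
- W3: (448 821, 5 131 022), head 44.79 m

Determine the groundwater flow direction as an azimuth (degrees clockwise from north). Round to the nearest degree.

310°

Three-point gradient (reference W1): Δ to W2 = (75, 45, +0.45), Δ to W3 = (-80, 65, -1.65).
∂h/∂x = +0.01221, ∂h/∂y = -0.01035 (det = 8475).
Flow direction (−∇h) has components (-0.01221 E, +0.01035 N).
Azimuth = atan2(E, N) = atan2(-0.01221, +0.01035) = 310.3° ≈ 310°.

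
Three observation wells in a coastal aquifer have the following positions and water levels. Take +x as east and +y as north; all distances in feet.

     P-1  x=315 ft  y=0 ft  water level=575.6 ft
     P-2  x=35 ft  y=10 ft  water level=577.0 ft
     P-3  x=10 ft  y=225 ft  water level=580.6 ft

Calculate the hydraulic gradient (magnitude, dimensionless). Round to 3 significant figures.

Differences from P-1: to P-2 (Δx, Δy, Δh) = (-280, 10, +1.4); to P-3 = (-305, 225, +5.0).
Solve a·Δx + b·Δy = Δh: det = (-280)·225 − (-305)·10 = -59950.
∂h/∂x = [(+1.4)·225 − (+5.0)·10] / -59950 = -0.004420
∂h/∂y = [(-280)·(+5.0) − (-305)·(+1.4)] / -59950 = +0.01623
|∇h| = √(-0.004420² + 0.01623²) = 0.01682

0.0168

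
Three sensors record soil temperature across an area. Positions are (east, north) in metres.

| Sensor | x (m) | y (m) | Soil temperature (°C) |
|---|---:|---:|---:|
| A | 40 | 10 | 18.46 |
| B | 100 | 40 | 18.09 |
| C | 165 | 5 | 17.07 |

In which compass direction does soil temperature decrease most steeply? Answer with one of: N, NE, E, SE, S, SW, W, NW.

SE

With T = a·x + b·y + c and A as origin, the differences give:
  60·a + 30·b = -0.37
  125·a + (-5)·b = -1.39
Eliminate b (×(-5) and ×30, subtract): -4050·a = 43.550 → a = ∂T/∂x = -0.01075
Back-substitute: b = ∂T/∂y = +0.009173.
Steepest decrease is along −∇f = (+0.01075 E, -0.009173 N) → southeast.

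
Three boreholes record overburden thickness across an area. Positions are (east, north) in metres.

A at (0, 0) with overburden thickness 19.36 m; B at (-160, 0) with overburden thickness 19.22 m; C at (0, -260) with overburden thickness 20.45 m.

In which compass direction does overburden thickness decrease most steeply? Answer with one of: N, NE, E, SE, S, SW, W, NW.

N

∂d/∂x = (19.22 − 19.36) / (-160 − 0) = +0.0008750
∂d/∂y = (20.45 − 19.36) / (-260 − 0) = -0.004192
Steepest decrease is along −∇f = (-0.0008750 E, +0.004192 N) → north.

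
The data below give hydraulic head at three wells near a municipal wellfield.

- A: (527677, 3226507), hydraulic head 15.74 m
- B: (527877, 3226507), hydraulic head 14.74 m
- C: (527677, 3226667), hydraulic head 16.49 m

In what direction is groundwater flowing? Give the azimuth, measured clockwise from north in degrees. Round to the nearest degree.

133°

∂h/∂x = (14.74 − 15.74) / (527877 − 527677) = -0.005000
∂h/∂y = (16.49 − 15.74) / (3226667 − 3226507) = +0.004687
Flow direction (−∇h) has components (+0.005000 E, -0.004687 N).
Azimuth = atan2(E, N) = atan2(+0.005000, -0.004687) = 133.2° ≈ 133°.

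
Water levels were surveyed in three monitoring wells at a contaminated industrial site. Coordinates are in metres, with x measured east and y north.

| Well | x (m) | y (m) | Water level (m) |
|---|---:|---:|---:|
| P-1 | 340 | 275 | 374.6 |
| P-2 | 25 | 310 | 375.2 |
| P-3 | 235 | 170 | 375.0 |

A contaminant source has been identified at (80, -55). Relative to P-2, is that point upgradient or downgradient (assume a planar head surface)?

upgradient

Differences from P-1: to P-2 (Δx, Δy, Δh) = (-315, 35, +0.6); to P-3 = (-105, -105, +0.4).
Determinant of the coordinate differences = (-315)·(-105) − (-105)·35 = 36750.
∂h/∂x = [(+0.6)·(-105) − (+0.4)·35] / 36750 = -0.002095
∂h/∂y = [(-315)·(+0.4) − (-105)·(+0.6)] / 36750 = -0.001714
Head at (80, -55) = 374.6 + (-0.002095)·(-260) + (-0.001714)·(-330) = 375.71 m.
That is higher than the 375.2 m at P-2, so the point is upgradient.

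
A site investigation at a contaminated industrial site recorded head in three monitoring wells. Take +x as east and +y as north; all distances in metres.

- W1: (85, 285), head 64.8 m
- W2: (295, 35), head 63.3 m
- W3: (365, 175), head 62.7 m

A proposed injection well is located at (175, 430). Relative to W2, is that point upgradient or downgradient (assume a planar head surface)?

upgradient

With h = a·x + b·y + c and W1 as origin, the differences give:
  210·a + (-250)·b = -1.5
  280·a + (-110)·b = -2.1
Eliminate b (×(-110) and ×(-250), subtract): 46900·a = -360.00 → a = ∂h/∂x = -0.007676
Back-substitute: b = ∂h/∂y = -0.0004478.
Head at (175, 430) = 64.8 + (-0.007676)·(90) + (-0.0004478)·(145) = 64.04 m.
That is higher than the 63.3 m at W2, so the point is upgradient.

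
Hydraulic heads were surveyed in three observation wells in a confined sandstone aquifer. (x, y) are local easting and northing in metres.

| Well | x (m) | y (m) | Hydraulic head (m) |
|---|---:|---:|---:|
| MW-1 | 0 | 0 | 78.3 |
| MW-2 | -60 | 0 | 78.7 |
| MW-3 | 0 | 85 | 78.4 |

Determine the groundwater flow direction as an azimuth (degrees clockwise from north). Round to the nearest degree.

∂h/∂x = (78.7 − 78.3) / (-60 − 0) = -0.006667
∂h/∂y = (78.4 − 78.3) / (85 − 0) = +0.001176
Flow direction (−∇h) has components (+0.006667 E, -0.001176 N).
Azimuth = atan2(E, N) = atan2(+0.006667, -0.001176) = 100.0° ≈ 100°.

100°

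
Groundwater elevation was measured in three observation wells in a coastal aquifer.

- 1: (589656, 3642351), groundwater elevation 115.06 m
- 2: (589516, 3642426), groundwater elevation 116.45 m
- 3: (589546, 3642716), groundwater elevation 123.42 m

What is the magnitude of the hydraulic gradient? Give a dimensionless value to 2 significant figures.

0.024

Differences from 1: to 2 (Δx, Δy, Δh) = (-140, 75, +1.39); to 3 = (-110, 365, +8.36).
Solve a·Δx + b·Δy = Δh: det = (-140)·365 − (-110)·75 = -42850.
∂h/∂x = [(+1.39)·365 − (+8.36)·75] / -42850 = +0.002792
∂h/∂y = [(-140)·(+8.36) − (-110)·(+1.39)] / -42850 = +0.02375
|∇h| = √(0.002792² + 0.02375²) = 0.02391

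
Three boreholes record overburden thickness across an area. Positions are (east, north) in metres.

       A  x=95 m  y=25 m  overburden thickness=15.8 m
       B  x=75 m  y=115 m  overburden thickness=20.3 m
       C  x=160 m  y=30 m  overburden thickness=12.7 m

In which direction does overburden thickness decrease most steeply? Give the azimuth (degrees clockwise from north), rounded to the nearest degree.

127°

With d = a·x + b·y + c and A as origin, the differences give:
  (-20)·a + 90·b = +4.5
  65·a + 5·b = -3.1
Eliminate b (×5 and ×90, subtract): -5950·a = 301.50 → a = ∂d/∂x = -0.05067
Back-substitute: b = ∂d/∂y = +0.03874.
Steepest decrease is along −∇f: components (+0.05067 E, -0.03874 N).
Azimuth = atan2(+0.05067, -0.03874) = 127.4° ≈ 127°.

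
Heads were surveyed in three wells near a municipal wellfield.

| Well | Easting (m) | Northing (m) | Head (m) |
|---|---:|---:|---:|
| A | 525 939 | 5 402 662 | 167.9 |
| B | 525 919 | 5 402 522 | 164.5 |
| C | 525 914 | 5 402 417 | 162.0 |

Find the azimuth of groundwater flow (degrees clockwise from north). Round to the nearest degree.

Taking A as reference: B−A = (-20, -140, -3.4); C−A = (-25, -245, -5.9).
Solve a·Δx + b·Δy = Δh: det = (-20)·(-245) − (-25)·(-140) = 1400.
∂h/∂x = [(-3.4)·(-245) − (-5.9)·(-140)] / 1400 = +0.005000
∂h/∂y = [(-20)·(-5.9) − (-25)·(-3.4)] / 1400 = +0.02357
Flow direction (−∇h) has components (-0.005000 E, -0.02357 N).
Azimuth = atan2(E, N) = atan2(-0.005000, -0.02357) = 192.0° ≈ 192°.

192°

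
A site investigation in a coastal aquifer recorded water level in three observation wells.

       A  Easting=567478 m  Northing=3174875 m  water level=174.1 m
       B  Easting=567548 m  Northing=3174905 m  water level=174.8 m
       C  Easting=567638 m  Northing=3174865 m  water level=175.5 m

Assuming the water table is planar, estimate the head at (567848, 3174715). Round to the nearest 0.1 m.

Differences from A: to B (Δx, Δy, Δh) = (70, 30, +0.7); to C = (160, -10, +1.4).
Solve a·Δx + b·Δy = Δh: det = 70·(-10) − 160·30 = -5500.
∂h/∂x = [(+0.7)·(-10) − (+1.4)·30] / -5500 = +0.008909
∂h/∂y = [70·(+1.4) − 160·(+0.7)] / -5500 = +0.002545
h(567848, 3174715) = 174.1 + (+0.008909)·(370) + (+0.002545)·(-160) = 174.1 +3.296 -0.407 = 176.989 m.

177.0 m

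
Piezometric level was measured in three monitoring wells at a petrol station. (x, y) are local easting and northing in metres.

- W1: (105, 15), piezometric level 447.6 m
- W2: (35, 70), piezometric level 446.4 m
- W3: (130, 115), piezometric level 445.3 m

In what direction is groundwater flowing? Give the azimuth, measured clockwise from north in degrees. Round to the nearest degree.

002°

Taking W1 as reference: W2−W1 = (-70, 55, -1.2); W3−W1 = (25, 100, -2.3).
Determinant of the coordinate differences = (-70)·100 − 25·55 = -8375.
∂h/∂x = [(-1.2)·100 − (-2.3)·55] / -8375 = -0.0007761
∂h/∂y = [(-70)·(-2.3) − 25·(-1.2)] / -8375 = -0.02281
Flow direction (−∇h) has components (+0.0007761 E, +0.02281 N).
Azimuth = atan2(E, N) = atan2(+0.0007761, +0.02281) = 1.9° ≈ 002°.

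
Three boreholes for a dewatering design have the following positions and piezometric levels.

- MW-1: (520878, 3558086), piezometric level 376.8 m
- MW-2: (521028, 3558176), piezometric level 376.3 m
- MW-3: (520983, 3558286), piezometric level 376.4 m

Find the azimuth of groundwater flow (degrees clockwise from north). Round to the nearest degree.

With h = a·x + b·y + c and MW-1 as origin, the differences give:
  150·a + 90·b = -0.5
  105·a + 200·b = -0.4
Eliminate b (×200 and ×90, subtract): 20550·a = -64.00 → a = ∂h/∂x = -0.003114
Back-substitute: b = ∂h/∂y = -0.0003650.
Flow direction (−∇h) has components (+0.003114 E, +0.0003650 N).
Azimuth = atan2(E, N) = atan2(+0.003114, +0.0003650) = 83.3° ≈ 083°.

083°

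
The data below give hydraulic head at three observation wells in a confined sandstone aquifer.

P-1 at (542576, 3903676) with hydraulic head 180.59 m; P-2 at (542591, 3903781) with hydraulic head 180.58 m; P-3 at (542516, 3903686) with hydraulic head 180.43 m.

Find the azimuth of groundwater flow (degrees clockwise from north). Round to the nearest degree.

280°

Taking P-1 as reference: P-2−P-1 = (15, 105, -0.01); P-3−P-1 = (-60, 10, -0.16).
Solve a·Δx + b·Δy = Δh: det = 15·10 − (-60)·105 = 6450.
∂h/∂x = [(-0.01)·10 − (-0.16)·105] / 6450 = +0.002589
∂h/∂y = [15·(-0.16) − (-60)·(-0.01)] / 6450 = -0.0004651
Flow direction (−∇h) has components (-0.002589 E, +0.0004651 N).
Azimuth = atan2(E, N) = atan2(-0.002589, +0.0004651) = 280.2° ≈ 280°.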